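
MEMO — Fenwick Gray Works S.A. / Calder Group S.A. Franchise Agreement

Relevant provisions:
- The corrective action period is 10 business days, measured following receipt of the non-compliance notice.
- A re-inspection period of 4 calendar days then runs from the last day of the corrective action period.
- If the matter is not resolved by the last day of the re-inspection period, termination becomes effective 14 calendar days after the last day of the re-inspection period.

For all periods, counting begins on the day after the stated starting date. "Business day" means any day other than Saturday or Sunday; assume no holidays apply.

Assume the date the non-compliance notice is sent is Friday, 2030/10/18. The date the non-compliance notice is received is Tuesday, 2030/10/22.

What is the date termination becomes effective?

2030/11/23

The last day of the corrective action period: counting 10 business days from Tuesday, 2030/10/22 (Oct 23, Oct 24, Oct 25, Oct 28, Oct 29, Oct 30, Oct 31, Nov 1, Nov 4, Nov 5, skipping weekends) reaches Tuesday, 2030/11/05.
The last day of the re-inspection period: 2030/11/05 + 4 days = 2030/11/09.
Adding 14 calendar days to 2030/11/09 gives 2030/11/23, which is the date termination becomes effective.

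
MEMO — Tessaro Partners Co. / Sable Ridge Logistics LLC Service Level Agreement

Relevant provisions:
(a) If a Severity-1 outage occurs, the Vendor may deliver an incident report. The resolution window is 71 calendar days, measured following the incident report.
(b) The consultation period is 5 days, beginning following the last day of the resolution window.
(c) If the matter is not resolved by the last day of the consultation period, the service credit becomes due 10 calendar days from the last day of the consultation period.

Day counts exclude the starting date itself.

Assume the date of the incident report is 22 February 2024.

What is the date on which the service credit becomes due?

18 May 2024

Adding 71 calendar days to 22 February 2024 gives 3 May 2024, which is the last day of the resolution window.
The last day of the consultation period: 3 May 2024 + 5 days = 8 May 2024.
The date on which the service credit becomes due: 10 calendar days after 8 May 2024 is 18 May 2024.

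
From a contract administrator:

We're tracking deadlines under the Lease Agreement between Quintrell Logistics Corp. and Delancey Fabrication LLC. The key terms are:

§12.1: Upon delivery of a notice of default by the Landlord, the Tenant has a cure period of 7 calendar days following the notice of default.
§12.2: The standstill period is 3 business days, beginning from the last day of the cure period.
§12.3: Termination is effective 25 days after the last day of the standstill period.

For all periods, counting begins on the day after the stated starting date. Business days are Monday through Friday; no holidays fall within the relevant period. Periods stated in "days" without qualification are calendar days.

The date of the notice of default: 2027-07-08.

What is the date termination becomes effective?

2027-08-14

The last day of the cure period: 7 calendar days after 2027-07-08 is 2027-07-15.
From Thursday, 2027-07-15, 3 business days (Jul 16, Jul 19, Jul 20, skipping weekends) brings us to Tuesday, 2027-07-20, which is the last day of the standstill period.
Adding 25 calendar days to 2027-07-20 gives 2027-08-14, which is the date termination becomes effective.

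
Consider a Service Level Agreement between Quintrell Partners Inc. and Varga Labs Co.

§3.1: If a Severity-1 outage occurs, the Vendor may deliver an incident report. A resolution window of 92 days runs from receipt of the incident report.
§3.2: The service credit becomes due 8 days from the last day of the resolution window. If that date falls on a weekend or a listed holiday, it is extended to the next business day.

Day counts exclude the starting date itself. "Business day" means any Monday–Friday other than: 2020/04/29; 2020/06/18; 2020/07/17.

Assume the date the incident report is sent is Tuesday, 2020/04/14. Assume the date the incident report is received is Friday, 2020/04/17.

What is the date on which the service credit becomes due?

2020/07/27

Adding 92 calendar days to 2020/04/17 gives 2020/07/18, which is the last day of the resolution window.
The date on which the service credit becomes due: 8 calendar days after 2020/07/18 is 2020/07/26. That falls on a Sunday, so it rolls to the next business day, Monday, 2020/07/27.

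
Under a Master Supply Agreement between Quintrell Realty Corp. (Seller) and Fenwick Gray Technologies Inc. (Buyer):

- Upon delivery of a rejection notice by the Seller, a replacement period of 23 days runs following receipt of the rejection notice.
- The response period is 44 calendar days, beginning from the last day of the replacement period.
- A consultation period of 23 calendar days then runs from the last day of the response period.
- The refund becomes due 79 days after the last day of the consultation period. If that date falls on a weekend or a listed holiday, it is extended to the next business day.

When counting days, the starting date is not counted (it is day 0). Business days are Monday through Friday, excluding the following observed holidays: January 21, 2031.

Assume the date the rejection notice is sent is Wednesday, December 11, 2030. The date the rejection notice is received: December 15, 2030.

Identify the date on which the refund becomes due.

The last day of the replacement period: December 15, 2030 + 23 days = January 7, 2031.
The last day of the response period: January 7, 2031 + 44 days = February 20, 2031.
The last day of the consultation period: 23 calendar days after February 20, 2031 is March 15, 2031.
The date on which the refund becomes due: 79 calendar days after March 15, 2031 is June 2, 2031. June 2, 2031 is a Monday and is not a listed holiday, so no roll-forward applies.

June 2, 2031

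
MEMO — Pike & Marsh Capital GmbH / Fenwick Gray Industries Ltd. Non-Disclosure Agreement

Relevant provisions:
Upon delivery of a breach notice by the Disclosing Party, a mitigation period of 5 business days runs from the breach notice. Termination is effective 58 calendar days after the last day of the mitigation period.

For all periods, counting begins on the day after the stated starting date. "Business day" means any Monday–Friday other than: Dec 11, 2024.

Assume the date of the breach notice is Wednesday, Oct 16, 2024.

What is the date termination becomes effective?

Dec 20, 2024

From Wednesday, Oct 16, 2024, 5 business days (Oct 17, Oct 18, Oct 21, Oct 22, Oct 23, skipping weekends) brings us to Wednesday, Oct 23, 2024, which is the last day of the mitigation period.
The date termination becomes effective: 58 calendar days after Oct 23, 2024 is Dec 20, 2024.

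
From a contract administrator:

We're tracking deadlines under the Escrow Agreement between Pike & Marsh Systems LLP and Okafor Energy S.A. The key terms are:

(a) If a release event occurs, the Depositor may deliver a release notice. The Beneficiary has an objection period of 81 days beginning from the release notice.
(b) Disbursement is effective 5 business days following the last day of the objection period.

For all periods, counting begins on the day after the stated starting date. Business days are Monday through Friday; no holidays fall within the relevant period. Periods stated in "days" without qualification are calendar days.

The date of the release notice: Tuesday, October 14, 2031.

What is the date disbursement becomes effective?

Adding 81 calendar days to October 14, 2031 gives January 3, 2032, which is the last day of the objection period.
From Saturday, January 3, 2032, 5 business days (Jan 5, Jan 6, Jan 7, Jan 8, Jan 9, skipping weekends) brings us to Friday, January 9, 2032, which is the date disbursement becomes effective.

January 9, 2032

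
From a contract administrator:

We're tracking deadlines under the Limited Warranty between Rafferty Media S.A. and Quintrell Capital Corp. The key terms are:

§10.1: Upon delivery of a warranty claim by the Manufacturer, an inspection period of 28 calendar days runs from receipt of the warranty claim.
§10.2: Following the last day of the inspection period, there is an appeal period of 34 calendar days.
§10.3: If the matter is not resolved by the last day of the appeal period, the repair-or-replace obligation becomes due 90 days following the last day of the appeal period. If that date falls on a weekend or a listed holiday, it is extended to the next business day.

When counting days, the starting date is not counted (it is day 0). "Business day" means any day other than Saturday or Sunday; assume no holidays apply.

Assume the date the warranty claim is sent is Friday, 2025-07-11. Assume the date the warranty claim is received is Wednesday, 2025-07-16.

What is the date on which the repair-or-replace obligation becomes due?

2025-12-15

The last day of the inspection period: 28 calendar days after 2025-07-16 is 2025-08-13.
Adding 34 calendar days to 2025-08-13 gives 2025-09-16, which is the last day of the appeal period.
Adding 90 calendar days to 2025-09-16 gives 2025-12-15, which is the date on which the repair-or-replace obligation becomes due. 2025-12-15 is a Monday, so no roll-forward applies.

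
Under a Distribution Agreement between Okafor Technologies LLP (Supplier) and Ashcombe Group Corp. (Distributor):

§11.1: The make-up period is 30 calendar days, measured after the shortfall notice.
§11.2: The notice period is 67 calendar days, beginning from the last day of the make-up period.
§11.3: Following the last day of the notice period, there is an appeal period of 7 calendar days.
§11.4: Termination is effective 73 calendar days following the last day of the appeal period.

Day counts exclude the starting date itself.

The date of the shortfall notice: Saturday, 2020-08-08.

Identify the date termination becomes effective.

2021-02-01

The last day of the make-up period: 30 calendar days after 2020-08-08 is 2020-09-07.
Adding 67 calendar days to 2020-09-07 gives 2020-11-13, which is the last day of the notice period.
The last day of the appeal period: 7 calendar days after 2020-11-13 is 2020-11-20.
Adding 73 calendar days to 2020-11-20 gives 2021-02-01, which is the date termination becomes effective.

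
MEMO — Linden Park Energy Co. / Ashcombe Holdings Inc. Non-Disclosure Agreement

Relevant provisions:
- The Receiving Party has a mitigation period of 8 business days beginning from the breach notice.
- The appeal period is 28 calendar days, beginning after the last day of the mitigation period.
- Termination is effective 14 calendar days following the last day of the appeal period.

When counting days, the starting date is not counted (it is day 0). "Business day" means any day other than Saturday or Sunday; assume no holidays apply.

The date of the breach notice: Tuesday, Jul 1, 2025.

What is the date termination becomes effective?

Aug 22, 2025

The last day of the mitigation period: counting 8 business days from Tuesday, Jul 1, 2025 (Jul 2, Jul 3, Jul 4, Jul 7, Jul 8, Jul 9, Jul 10, Jul 11, skipping weekends) reaches Friday, Jul 11, 2025.
The last day of the appeal period: Jul 11, 2025 + 28 days = Aug 8, 2025.
Adding 14 calendar days to Aug 8, 2025 gives Aug 22, 2025, which is the date termination becomes effective.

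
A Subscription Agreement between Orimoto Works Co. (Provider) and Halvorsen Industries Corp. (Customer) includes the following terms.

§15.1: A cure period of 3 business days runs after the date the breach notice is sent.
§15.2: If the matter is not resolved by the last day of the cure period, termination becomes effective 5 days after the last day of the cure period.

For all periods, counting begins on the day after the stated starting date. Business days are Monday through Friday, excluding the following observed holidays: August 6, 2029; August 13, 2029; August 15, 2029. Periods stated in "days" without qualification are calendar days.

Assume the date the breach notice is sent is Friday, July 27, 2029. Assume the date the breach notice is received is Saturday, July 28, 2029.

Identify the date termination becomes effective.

August 6, 2029

The last day of the cure period: counting 3 business days from Friday, July 27, 2029 (Jul 30, Jul 31, Aug 1, skipping weekends) reaches Wednesday, August 1, 2029.
The date termination becomes effective: 5 calendar days after August 1, 2029 is August 6, 2029.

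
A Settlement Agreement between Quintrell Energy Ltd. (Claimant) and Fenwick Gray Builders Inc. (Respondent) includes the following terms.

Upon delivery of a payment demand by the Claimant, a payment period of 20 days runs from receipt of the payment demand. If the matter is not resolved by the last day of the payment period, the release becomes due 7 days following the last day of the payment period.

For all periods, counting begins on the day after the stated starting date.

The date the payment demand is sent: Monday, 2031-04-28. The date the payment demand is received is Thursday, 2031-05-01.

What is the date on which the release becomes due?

The last day of the payment period: 20 calendar days after 2031-05-01 is 2031-05-21.
Adding 7 calendar days to 2031-05-21 gives 2031-05-28, which is the date on which the release becomes due.

2031-05-28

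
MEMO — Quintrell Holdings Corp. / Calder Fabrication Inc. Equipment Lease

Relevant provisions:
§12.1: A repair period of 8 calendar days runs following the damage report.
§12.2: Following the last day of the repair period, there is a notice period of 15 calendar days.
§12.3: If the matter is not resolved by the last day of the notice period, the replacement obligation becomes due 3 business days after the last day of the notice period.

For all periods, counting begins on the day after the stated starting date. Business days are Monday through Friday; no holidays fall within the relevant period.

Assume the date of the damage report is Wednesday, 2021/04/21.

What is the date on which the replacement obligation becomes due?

2021/05/19

Adding 8 calendar days to 2021/04/21 gives 2021/04/29, which is the last day of the repair period.
The last day of the notice period: 2021/04/29 + 15 days = 2021/05/14.
The date on which the replacement obligation becomes due: 3 business days after Friday, 2021/05/14, skipping weekends — May 17, May 18, May 19 — lands on Wednesday, 2021/05/19.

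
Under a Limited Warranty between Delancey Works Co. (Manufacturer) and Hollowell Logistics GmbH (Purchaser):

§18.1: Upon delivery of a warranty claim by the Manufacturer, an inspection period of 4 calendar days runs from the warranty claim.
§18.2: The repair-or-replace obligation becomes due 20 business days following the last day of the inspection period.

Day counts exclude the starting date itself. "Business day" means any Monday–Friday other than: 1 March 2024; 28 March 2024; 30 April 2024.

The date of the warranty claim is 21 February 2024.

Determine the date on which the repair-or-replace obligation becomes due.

Adding 4 calendar days to 21 February 2024 gives 25 February 2024, which is the last day of the inspection period.
From Sunday, 25 February 2024, 20 business days (Feb 26, Feb 27, Feb 28, Feb 29, …, Mar 21, Mar 22, Mar 25, skipping weekends and the listed holiday on Mar 1) brings us to Monday, 25 March 2024, which is the date on which the repair-or-replace obligation becomes due.

25 March 2024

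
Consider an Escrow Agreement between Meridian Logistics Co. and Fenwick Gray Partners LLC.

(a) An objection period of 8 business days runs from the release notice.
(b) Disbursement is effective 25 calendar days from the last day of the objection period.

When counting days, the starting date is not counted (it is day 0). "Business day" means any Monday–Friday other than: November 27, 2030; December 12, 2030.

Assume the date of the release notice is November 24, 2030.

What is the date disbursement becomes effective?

December 30, 2030

The last day of the objection period: 8 business days after Sunday, November 24, 2030, skipping weekends and the listed holiday on Nov 27 — Nov 25, Nov 26, Nov 28, Nov 29, Dec 2, Dec 3, Dec 4, Dec 5 — lands on Thursday, December 5, 2030.
The date disbursement becomes effective: 25 calendar days after December 5, 2030 is December 30, 2030.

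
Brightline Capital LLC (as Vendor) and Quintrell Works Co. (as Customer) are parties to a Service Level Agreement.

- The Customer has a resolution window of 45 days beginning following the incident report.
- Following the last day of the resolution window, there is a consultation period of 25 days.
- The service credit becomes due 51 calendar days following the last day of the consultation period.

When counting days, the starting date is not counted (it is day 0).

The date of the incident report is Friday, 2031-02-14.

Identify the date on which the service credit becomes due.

Adding 45 calendar days to 2031-02-14 gives 2031-03-31, which is the last day of the resolution window.
Adding 25 calendar days to 2031-03-31 gives 2031-04-25, which is the last day of the consultation period.
The date on which the service credit becomes due: 2031-04-25 + 51 days = 2031-06-15.

2031-06-15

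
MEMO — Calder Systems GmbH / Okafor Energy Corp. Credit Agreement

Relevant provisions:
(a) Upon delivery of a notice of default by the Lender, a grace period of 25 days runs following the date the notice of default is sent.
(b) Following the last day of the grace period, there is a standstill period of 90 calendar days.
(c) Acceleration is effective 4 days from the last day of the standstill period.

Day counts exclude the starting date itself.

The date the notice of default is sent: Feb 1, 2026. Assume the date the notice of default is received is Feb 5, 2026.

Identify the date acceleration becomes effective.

May 31, 2026

The last day of the grace period: Feb 1, 2026 + 25 days = Feb 26, 2026.
The last day of the standstill period: Feb 26, 2026 + 90 days = May 27, 2026.
Adding 4 calendar days to May 27, 2026 gives May 31, 2026, which is the date acceleration becomes effective.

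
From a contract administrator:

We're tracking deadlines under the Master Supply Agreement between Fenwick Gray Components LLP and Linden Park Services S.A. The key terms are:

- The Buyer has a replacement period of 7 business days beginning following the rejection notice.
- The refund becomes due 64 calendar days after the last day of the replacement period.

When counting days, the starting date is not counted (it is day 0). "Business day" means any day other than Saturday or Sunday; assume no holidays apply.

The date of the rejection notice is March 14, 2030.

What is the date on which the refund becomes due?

The last day of the replacement period: 7 business days after Thursday, March 14, 2030, skipping weekends — Mar 15, Mar 18, Mar 19, Mar 20, Mar 21, Mar 22, Mar 25 — lands on Monday, March 25, 2030.
Adding 64 calendar days to March 25, 2030 gives May 28, 2030, which is the date on which the refund becomes due.

May 28, 2030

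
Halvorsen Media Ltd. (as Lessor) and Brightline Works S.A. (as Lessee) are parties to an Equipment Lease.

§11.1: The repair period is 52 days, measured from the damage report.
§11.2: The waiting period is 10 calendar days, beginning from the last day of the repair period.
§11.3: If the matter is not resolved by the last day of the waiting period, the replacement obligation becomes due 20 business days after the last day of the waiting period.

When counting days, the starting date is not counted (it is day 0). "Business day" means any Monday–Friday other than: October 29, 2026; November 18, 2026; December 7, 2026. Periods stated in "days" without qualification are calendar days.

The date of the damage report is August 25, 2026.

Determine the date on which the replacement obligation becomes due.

Adding 52 calendar days to August 25, 2026 gives October 16, 2026, which is the last day of the repair period.
The last day of the waiting period: October 16, 2026 + 10 days = October 26, 2026.
The date on which the replacement obligation becomes due: counting 20 business days from Monday, October 26, 2026 (Oct 27, Oct 28, Oct 30, Nov 2, …, Nov 23, Nov 24, Nov 25, skipping weekends and the listed holidays on Oct 29, Nov 18) reaches Wednesday, November 25, 2026.

November 25, 2026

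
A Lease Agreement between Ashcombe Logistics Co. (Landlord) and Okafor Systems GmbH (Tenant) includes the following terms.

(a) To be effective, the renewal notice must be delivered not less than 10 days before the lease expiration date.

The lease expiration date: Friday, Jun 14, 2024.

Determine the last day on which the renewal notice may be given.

Jun 4, 2024

Jun 14, 2024 minus 10 days is Jun 4, 2024.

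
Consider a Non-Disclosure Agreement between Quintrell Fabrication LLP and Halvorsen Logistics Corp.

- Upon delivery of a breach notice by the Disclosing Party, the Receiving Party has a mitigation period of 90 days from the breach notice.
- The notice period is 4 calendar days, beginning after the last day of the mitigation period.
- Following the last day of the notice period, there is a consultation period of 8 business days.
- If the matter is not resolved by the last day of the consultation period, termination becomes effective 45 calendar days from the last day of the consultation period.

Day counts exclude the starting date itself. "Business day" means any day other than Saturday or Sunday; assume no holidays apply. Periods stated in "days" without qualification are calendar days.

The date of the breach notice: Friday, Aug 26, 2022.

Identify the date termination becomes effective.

Jan 22, 2023

Adding 90 calendar days to Aug 26, 2022 gives Nov 24, 2022, which is the last day of the mitigation period.
The last day of the notice period: Nov 24, 2022 + 4 days = Nov 28, 2022.
The last day of the consultation period: counting 8 business days from Monday, Nov 28, 2022 (Nov 29, Nov 30, Dec 1, Dec 2, Dec 5, Dec 6, Dec 7, Dec 8, skipping weekends) reaches Thursday, Dec 8, 2022.
The date termination becomes effective: 45 calendar days after Dec 8, 2022 is Jan 22, 2023.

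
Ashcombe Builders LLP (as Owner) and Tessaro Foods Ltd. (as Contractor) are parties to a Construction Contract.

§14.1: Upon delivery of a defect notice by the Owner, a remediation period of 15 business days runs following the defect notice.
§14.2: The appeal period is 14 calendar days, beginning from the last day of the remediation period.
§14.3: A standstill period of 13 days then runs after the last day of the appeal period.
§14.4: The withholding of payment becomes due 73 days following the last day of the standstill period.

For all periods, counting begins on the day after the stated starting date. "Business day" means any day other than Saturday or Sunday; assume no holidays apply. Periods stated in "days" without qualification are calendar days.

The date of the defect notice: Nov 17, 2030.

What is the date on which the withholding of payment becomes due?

Mar 16, 2031

The last day of the remediation period: 15 business days after Sunday, Nov 17, 2030, skipping weekends — Nov 18, Nov 19, Nov 20, Nov 21, …, Dec 4, Dec 5, Dec 6 — lands on Friday, Dec 6, 2030.
Adding 14 calendar days to Dec 6, 2030 gives Dec 20, 2030, which is the last day of the appeal period.
The last day of the standstill period: Dec 20, 2030 + 13 days = Jan 2, 2031.
The date on which the withholding of payment becomes due: Jan 2, 2031 + 73 days = Mar 16, 2031.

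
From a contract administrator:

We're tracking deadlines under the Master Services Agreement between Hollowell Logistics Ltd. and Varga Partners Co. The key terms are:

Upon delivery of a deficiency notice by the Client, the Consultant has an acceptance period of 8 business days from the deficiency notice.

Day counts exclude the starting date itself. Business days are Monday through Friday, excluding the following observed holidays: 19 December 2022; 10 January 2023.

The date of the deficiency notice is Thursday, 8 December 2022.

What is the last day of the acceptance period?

21 December 2022

The last day of the acceptance period: counting 8 business days from Thursday, 8 December 2022 (Dec 9, Dec 12, Dec 13, Dec 14, Dec 15, Dec 16, Dec 20, Dec 21, skipping weekends and the listed holiday on Dec 19) reaches Wednesday, 21 December 2022.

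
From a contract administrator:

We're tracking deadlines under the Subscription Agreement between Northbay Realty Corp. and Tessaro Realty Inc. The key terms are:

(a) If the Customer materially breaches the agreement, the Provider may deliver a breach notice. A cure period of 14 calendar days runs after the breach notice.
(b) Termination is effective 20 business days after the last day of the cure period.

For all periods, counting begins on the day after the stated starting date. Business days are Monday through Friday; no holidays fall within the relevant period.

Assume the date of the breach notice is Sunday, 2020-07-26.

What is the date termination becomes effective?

2020-09-04

The last day of the cure period: 14 calendar days after 2020-07-26 is 2020-08-09.
The date termination becomes effective: counting 20 business days from Sunday, 2020-08-09 (Aug 10, Aug 11, Aug 12, Aug 13, …, Sep 2, Sep 3, Sep 4, skipping weekends) reaches Friday, 2020-09-04.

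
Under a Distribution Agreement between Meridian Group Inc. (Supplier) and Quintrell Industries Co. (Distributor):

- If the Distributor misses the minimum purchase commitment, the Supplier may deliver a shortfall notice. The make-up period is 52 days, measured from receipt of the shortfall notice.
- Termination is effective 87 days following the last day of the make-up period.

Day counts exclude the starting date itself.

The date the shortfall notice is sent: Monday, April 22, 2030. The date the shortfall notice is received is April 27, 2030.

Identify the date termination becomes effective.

The last day of the make-up period: 52 calendar days after April 27, 2030 is June 18, 2030.
Adding 87 calendar days to June 18, 2030 gives September 13, 2030, which is the date termination becomes effective.

September 13, 2030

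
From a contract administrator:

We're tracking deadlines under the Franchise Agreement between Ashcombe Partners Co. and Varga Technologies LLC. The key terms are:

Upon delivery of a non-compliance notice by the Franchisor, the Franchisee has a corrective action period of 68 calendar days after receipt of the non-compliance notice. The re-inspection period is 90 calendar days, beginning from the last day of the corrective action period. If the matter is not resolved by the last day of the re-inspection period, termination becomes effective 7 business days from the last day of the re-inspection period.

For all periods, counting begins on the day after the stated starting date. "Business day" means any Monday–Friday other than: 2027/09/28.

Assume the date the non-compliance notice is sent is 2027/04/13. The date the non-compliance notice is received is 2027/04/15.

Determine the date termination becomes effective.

2027/09/30

The last day of the corrective action period: 2027/04/15 + 68 days = 2027/06/22.
Adding 90 calendar days to 2027/06/22 gives 2027/09/20, which is the last day of the re-inspection period.
The date termination becomes effective: 7 business days after Monday, 2027/09/20, skipping weekends and the listed holiday on Sep 28 — Sep 21, Sep 22, Sep 23, Sep 24, Sep 27, Sep 29, Sep 30 — lands on Thursday, 2027/09/30.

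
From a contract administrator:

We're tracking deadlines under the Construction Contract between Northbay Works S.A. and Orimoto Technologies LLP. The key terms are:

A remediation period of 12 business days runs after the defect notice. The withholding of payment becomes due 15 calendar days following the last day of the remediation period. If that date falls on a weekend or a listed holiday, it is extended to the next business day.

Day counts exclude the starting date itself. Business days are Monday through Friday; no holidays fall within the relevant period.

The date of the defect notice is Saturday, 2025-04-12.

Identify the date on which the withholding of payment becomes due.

2025-05-14

The last day of the remediation period: counting 12 business days from Saturday, 2025-04-12 (Apr 14, Apr 15, Apr 16, Apr 17, …, Apr 25, Apr 28, Apr 29, skipping weekends) reaches Tuesday, 2025-04-29.
The date on which the withholding of payment becomes due: 15 calendar days after 2025-04-29 is 2025-05-14. 2025-05-14 is a Wednesday, so no roll-forward applies.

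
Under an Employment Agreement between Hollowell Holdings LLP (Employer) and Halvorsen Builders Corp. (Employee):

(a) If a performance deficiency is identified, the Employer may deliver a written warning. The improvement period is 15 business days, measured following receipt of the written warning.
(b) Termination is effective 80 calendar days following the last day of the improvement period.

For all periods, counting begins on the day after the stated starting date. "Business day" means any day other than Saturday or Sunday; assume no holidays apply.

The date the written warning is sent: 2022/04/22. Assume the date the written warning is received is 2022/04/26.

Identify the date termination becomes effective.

The last day of the improvement period: counting 15 business days from Tuesday, 2022/04/26 (Apr 27, Apr 28, Apr 29, May 2, …, May 13, May 16, May 17, skipping weekends) reaches Tuesday, 2022/05/17.
The date termination becomes effective: 2022/05/17 + 80 days = 2022/08/05.

2022/08/05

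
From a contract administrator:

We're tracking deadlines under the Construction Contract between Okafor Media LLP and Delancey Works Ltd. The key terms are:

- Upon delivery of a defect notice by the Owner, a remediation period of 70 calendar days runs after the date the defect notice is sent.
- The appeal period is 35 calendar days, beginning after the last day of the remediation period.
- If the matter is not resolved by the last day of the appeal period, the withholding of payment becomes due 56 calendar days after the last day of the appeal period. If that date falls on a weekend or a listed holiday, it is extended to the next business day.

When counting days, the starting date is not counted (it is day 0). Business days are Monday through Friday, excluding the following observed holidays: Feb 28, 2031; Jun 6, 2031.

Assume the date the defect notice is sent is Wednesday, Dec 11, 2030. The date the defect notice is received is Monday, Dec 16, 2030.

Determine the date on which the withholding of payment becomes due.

May 21, 2031

The last day of the remediation period: 70 calendar days after Dec 11, 2030 is Feb 19, 2031.
The last day of the appeal period: Feb 19, 2031 + 35 days = Mar 26, 2031.
Adding 56 calendar days to Mar 26, 2031 gives May 21, 2031, which is the date on which the withholding of payment becomes due. May 21, 2031 is a Wednesday and is not a listed holiday, so no roll-forward applies.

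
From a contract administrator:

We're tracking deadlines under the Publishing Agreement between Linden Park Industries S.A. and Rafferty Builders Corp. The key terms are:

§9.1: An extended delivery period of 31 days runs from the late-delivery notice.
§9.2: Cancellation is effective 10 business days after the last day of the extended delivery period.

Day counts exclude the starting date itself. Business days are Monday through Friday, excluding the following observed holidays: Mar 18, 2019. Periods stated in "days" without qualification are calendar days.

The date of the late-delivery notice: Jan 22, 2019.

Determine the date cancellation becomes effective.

Mar 8, 2019

Adding 31 calendar days to Jan 22, 2019 gives Feb 22, 2019, which is the last day of the extended delivery period.
The date cancellation becomes effective: counting 10 business days from Friday, Feb 22, 2019 (Feb 25, Feb 26, Feb 27, Feb 28, Mar 1, Mar 4, Mar 5, Mar 6, Mar 7, Mar 8, skipping weekends) reaches Friday, Mar 8, 2019.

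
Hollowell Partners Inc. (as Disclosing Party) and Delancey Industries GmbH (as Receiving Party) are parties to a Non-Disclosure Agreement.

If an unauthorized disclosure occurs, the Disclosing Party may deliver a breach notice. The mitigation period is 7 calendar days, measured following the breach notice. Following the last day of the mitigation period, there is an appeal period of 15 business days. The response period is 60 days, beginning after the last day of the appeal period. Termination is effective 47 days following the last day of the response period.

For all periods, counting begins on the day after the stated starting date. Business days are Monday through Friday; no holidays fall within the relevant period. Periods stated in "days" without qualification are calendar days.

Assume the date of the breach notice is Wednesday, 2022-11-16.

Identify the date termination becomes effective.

2023-03-31

Adding 7 calendar days to 2022-11-16 gives 2022-11-23, which is the last day of the mitigation period.
The last day of the appeal period: counting 15 business days from Wednesday, 2022-11-23 (Nov 24, Nov 25, Nov 28, Nov 29, …, Dec 12, Dec 13, Dec 14, skipping weekends) reaches Wednesday, 2022-12-14.
The last day of the response period: 60 calendar days after 2022-12-14 is 2023-02-12.
The date termination becomes effective: 47 calendar days after 2023-02-12 is 2023-03-31.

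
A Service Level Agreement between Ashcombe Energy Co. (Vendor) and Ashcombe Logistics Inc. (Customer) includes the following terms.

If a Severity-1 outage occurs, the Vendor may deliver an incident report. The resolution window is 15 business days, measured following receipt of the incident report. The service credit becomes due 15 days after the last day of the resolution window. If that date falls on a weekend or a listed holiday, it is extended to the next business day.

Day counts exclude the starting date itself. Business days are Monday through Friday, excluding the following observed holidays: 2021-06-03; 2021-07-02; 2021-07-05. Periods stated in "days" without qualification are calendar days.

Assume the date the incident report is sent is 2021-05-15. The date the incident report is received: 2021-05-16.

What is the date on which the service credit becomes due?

The last day of the resolution window: counting 15 business days from Sunday, 2021-05-16 (May 17, May 18, May 19, May 20, …, Jun 2, Jun 4, Jun 7, skipping weekends and the listed holiday on Jun 3) reaches Monday, 2021-06-07.
Adding 15 calendar days to 2021-06-07 gives 2021-06-22, which is the date on which the service credit becomes due. 2021-06-22 is a Tuesday and is not a listed holiday, so no roll-forward applies.

2021-06-22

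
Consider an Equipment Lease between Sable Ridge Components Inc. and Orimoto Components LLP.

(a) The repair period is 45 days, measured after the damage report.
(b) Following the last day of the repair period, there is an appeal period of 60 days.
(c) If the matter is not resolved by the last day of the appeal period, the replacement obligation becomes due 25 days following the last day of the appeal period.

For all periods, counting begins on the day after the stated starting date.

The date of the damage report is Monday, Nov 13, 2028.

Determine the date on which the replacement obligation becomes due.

Mar 23, 2029

The last day of the repair period: 45 calendar days after Nov 13, 2028 is Dec 28, 2028.
The last day of the appeal period: 60 calendar days after Dec 28, 2028 is Feb 26, 2029.
The date on which the replacement obligation becomes due: 25 calendar days after Feb 26, 2029 is Mar 23, 2029.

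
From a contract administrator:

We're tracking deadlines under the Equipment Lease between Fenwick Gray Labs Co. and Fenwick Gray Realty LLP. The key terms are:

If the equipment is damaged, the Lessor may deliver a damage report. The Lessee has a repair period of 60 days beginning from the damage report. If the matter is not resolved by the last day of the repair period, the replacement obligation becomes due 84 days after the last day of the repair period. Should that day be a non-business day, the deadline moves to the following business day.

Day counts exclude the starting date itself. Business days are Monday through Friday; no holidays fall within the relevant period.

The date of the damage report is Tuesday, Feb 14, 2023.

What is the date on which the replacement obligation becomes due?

Adding 60 calendar days to Feb 14, 2023 gives Apr 15, 2023, which is the last day of the repair period.
The date on which the replacement obligation becomes due: Apr 15, 2023 + 84 days = Jul 8, 2023. That falls on a Saturday, so it rolls to the next business day, Monday, Jul 10, 2023.

Jul 10, 2023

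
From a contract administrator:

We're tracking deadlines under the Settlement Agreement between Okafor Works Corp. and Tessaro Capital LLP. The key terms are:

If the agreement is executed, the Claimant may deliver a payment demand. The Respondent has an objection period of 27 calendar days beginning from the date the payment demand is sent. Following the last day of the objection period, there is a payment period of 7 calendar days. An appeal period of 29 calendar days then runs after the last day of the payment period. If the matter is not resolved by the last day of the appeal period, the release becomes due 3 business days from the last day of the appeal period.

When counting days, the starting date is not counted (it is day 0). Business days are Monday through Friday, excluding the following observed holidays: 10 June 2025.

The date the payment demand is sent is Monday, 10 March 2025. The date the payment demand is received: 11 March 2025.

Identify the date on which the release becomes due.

The last day of the objection period: 27 calendar days after 10 March 2025 is 6 April 2025.
The last day of the payment period: 7 calendar days after 6 April 2025 is 13 April 2025.
Adding 29 calendar days to 13 April 2025 gives 12 May 2025, which is the last day of the appeal period.
The date on which the release becomes due: 3 business days after Monday, 12 May 2025, skipping weekends — May 13, May 14, May 15 — lands on Thursday, 15 May 2025.

15 May 2025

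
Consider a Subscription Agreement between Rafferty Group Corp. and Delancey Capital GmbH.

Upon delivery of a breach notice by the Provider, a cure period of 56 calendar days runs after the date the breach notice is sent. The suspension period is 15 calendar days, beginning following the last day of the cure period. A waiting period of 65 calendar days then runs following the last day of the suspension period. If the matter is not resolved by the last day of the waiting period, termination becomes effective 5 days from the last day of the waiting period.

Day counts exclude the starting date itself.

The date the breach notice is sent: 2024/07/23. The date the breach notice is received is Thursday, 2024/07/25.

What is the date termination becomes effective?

The last day of the cure period: 56 calendar days after 2024/07/23 is 2024/09/17.
Adding 15 calendar days to 2024/09/17 gives 2024/10/02, which is the last day of the suspension period.
Adding 65 calendar days to 2024/10/02 gives 2024/12/06, which is the last day of the waiting period.
Adding 5 calendar days to 2024/12/06 gives 2024/12/11, which is the date termination becomes effective.

2024/12/11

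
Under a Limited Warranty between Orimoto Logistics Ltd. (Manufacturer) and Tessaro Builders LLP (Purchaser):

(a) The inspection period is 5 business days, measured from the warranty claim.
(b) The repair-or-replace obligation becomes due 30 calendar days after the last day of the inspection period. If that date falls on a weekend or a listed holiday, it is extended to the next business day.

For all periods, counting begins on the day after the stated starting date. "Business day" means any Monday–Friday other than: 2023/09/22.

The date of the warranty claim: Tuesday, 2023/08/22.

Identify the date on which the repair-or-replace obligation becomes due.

2023/09/28

From Tuesday, 2023/08/22, 5 business days (Aug 23, Aug 24, Aug 25, Aug 28, Aug 29, skipping weekends) brings us to Tuesday, 2023/08/29, which is the last day of the inspection period.
Adding 30 calendar days to 2023/08/29 gives 2023/09/28, which is the date on which the repair-or-replace obligation becomes due. 2023/09/28 is a Thursday and is not a listed holiday, so no roll-forward applies.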